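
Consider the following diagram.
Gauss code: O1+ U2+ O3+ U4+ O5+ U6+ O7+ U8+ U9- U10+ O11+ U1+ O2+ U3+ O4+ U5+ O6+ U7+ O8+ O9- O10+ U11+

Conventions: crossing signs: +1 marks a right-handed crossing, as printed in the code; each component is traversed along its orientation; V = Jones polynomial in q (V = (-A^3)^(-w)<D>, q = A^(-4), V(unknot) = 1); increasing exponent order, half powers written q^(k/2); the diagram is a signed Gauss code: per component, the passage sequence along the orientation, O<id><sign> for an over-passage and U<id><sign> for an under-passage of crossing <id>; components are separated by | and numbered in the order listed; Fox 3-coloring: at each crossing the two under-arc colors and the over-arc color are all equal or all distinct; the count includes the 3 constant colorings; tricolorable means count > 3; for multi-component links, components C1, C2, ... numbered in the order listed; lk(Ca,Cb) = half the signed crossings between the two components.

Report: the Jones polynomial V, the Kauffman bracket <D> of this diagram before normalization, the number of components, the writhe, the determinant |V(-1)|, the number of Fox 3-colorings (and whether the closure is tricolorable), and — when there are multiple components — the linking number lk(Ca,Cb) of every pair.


V(q) = q^4 + q^6 - q^7 + q^8 - q^9 + q^10 - q^11 + q^12 - q^13
bracket: A^-25 - A^-21 + A^-17 - A^-13 + A^-9 - A^-5 + A^-1 - A^3 - A^11, w = +9
1 component, writhe +9, over 11 crossings
det 9, colorings 9 of 3^11 — tricolorable
observation: V spans 9 powers of q: at least 9 crossings in any diagram


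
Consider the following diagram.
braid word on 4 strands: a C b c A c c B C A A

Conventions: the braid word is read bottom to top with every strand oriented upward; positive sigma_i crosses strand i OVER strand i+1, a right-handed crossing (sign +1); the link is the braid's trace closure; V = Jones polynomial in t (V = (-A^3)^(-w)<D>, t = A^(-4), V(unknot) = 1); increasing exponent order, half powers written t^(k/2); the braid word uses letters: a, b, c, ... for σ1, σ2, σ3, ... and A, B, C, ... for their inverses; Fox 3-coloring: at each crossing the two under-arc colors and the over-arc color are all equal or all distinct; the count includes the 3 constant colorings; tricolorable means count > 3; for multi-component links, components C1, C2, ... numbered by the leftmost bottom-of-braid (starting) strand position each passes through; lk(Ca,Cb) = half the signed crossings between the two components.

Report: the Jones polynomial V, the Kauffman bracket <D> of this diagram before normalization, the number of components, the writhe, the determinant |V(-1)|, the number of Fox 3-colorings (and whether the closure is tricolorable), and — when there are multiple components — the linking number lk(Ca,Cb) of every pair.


V(t) = -t^-3 + 2t^-2 - 2t^-1 + 3 - 2t + 2t^2 - t^3
bracket: A^-15 - 2A^-11 + 2A^-7 - 3A^-3 + 2A - 2A^5 + A^9, w = -1
1 component, writhe -1, over 11 crossings
det 13, colorings 3 of 3^11 — not tricolorable
observation: V is palindromic (span 6, det 13): t -> 1/t fixes it; necessary, not sufficient, for amphichirality


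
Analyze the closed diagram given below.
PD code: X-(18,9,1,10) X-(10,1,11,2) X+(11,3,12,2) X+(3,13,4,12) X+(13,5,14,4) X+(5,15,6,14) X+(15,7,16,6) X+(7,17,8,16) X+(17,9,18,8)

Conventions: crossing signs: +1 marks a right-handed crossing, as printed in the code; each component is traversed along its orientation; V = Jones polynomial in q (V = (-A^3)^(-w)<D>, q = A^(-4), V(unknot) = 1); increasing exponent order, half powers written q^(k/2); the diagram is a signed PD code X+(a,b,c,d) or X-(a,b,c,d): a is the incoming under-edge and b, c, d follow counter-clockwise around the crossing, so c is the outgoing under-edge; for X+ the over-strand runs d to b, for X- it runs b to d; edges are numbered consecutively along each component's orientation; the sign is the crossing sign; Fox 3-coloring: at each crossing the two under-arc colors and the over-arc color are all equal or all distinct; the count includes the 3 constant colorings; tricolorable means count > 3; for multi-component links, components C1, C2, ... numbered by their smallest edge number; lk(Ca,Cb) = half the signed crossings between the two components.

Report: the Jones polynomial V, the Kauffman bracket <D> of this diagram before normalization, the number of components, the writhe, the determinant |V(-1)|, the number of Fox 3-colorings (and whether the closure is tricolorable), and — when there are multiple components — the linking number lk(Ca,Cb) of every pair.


V = q^2 + q^4 - q^5 + q^6 - q^7
<D> = A^-13 - A^-9 + A^-5 - A^-1 - A^7 (w = +5)
1 component over 9 crossings, w = +5
3 Fox colorings among 3^9, |V(-1)| = 5: not tricolorable
why: the span of V is 5, forcing >= 5 crossings in any diagram


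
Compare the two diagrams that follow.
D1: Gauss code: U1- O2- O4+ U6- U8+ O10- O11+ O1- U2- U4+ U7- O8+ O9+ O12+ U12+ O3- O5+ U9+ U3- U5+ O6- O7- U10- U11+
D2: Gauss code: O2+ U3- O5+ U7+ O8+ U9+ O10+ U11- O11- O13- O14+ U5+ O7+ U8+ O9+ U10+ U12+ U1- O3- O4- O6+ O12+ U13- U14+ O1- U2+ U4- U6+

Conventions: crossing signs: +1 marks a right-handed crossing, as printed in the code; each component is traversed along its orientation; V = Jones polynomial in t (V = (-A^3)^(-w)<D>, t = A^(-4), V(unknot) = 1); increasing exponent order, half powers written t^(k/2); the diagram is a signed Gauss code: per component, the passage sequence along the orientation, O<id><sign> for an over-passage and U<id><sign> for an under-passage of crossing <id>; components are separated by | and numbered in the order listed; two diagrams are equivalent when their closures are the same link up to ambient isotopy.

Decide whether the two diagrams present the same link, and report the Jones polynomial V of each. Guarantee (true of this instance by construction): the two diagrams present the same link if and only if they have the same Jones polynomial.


equivalent: no
D1 (bracket 1; 12 crossings at w = 0): V = 1
V(D2) = t^2 + t^4 - t^5 + t^6 - t^7  (w +4, c 14, <D> = -A^-16 + A^-12 - A^-8 + A^-4 + A^4)
key observation: comparing 2 Jones polynomials yields 2 groups


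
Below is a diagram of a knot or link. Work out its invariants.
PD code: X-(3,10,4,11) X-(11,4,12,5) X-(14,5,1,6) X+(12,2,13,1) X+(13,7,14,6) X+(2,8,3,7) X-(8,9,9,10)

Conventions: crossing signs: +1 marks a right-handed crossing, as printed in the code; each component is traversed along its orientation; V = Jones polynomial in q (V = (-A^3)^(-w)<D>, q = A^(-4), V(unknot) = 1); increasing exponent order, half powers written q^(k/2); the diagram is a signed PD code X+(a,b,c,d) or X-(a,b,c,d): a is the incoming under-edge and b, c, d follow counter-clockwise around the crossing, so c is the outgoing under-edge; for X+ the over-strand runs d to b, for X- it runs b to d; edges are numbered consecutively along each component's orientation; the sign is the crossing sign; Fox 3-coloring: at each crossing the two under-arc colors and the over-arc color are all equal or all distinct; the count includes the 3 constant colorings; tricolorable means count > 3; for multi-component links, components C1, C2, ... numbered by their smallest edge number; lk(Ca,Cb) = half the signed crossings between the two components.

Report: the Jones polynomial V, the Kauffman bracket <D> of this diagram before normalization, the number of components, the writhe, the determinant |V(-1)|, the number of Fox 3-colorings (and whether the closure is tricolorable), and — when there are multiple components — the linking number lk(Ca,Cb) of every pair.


Jones polynomial: V(q) = 1
<D> = -A^-3; writhe -1
components 1, writhe -1 (7 crossings)
3-colorings: 3 of 3^7, det 1 — not tricolorable
note: det 1 = |V(-1)|; not divisible by 3, so not tricolorable


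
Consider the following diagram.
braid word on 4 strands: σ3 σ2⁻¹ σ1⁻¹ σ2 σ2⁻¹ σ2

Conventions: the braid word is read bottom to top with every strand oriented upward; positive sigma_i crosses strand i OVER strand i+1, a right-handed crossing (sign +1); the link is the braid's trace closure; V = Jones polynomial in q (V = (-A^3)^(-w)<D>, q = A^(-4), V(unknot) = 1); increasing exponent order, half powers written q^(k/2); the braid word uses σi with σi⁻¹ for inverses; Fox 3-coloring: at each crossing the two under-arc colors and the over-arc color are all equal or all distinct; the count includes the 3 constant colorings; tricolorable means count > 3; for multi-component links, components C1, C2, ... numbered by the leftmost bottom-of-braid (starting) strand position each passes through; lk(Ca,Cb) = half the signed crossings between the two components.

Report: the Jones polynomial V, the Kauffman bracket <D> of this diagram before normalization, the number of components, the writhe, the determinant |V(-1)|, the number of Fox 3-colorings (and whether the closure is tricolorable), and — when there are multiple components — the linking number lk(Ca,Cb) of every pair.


V = -q^(-1/2) - q^(1/2)
<D> = -A^-2 - A^2 (w = 0)
2 components over 6 crossings, w = 0
lk(C1,C2): 0
9 Fox colorings among 3^6, |V(-1)| = 0: tricolorable
why: all 2 components of this link are unlinked algebraically


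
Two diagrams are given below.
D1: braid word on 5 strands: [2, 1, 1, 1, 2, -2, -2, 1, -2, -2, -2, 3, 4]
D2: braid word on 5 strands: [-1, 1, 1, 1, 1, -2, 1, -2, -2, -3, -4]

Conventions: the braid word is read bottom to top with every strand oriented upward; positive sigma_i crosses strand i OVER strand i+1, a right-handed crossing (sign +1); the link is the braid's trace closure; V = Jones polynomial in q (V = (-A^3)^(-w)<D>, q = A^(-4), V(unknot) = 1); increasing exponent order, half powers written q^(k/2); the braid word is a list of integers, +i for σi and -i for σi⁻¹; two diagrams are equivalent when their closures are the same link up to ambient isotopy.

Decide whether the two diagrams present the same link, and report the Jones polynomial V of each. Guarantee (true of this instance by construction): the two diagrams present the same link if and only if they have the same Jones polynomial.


equivalent: yes
V(D1) = q^(-5/2) - 2q^(-3/2) + 2q^(-1/2) - 4q^(1/2) + 3q^(3/2) - 3q^(5/2) + 2q^(7/2) - q^(9/2)  (w +3, c 13, <D> = A^-9 - 2A^-5 + 3A^-1 - 3A^3 + 4A^7 - 2A^11 + 2A^15 - A^19)
D2 (bracket A^-21 - 2A^-17 + 3A^-13 - 3A^-9 + 4A^-5 - 2A^-1 + 2A^3 - A^7; 11 crossings at w = -1): V = q^(-5/2) - 2q^(-3/2) + 2q^(-1/2) - 4q^(1/2) + 3q^(3/2) - 3q^(5/2) + 2q^(7/2) - q^(9/2)
why: from 13 to 11 crossings by R-moves: one link, two diagrams


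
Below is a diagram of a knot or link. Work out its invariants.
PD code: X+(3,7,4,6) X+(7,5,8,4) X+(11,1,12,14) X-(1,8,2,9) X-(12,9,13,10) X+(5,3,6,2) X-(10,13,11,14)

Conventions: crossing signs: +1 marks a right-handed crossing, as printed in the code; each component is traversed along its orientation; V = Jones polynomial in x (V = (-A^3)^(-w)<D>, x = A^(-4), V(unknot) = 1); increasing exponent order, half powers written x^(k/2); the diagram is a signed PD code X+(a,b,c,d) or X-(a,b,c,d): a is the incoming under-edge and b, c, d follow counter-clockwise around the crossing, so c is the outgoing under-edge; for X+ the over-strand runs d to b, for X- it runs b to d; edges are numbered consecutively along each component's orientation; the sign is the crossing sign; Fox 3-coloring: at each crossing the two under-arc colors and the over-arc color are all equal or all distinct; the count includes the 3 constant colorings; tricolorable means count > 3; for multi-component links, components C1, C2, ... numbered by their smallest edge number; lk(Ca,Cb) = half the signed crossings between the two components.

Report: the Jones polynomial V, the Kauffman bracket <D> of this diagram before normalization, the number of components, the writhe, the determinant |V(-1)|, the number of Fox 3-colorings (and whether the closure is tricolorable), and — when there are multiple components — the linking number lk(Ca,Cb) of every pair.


V(x) = x + x^3 - x^4
bracket: A^-13 - A^-9 - A^-1, w = +1
1 component, writhe +1, over 7 crossings
det 3, colorings 9 of 3^7 — tricolorable
observation: w = +1 (over 7 crossings) is diagram-only; (-A^3)^(-1) removes it from V


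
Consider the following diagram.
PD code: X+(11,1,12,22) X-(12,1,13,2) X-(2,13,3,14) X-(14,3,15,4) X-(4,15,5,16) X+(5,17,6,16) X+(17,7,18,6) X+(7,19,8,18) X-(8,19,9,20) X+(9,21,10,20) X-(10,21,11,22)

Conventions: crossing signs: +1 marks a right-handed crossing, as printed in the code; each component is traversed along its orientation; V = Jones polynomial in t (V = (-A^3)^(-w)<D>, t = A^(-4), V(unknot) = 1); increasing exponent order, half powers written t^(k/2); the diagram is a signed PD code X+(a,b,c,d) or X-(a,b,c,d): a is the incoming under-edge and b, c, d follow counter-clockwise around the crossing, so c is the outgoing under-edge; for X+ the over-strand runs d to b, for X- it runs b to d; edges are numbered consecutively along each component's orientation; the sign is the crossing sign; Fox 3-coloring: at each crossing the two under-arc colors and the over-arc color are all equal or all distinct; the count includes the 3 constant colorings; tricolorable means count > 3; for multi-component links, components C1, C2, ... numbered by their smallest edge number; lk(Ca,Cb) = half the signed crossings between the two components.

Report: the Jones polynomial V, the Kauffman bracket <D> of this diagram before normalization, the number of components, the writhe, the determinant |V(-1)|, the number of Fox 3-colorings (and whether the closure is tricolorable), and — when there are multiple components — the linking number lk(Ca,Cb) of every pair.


V = 1
<D> = -A^-3 (w = -1)
1 component over 11 crossings, w = -1
3 Fox colorings among 3^11, |V(-1)| = 1: not tricolorable
why: w = -1 shifts under R1 moves; the (-A^3)^(1) factor cancels that in V


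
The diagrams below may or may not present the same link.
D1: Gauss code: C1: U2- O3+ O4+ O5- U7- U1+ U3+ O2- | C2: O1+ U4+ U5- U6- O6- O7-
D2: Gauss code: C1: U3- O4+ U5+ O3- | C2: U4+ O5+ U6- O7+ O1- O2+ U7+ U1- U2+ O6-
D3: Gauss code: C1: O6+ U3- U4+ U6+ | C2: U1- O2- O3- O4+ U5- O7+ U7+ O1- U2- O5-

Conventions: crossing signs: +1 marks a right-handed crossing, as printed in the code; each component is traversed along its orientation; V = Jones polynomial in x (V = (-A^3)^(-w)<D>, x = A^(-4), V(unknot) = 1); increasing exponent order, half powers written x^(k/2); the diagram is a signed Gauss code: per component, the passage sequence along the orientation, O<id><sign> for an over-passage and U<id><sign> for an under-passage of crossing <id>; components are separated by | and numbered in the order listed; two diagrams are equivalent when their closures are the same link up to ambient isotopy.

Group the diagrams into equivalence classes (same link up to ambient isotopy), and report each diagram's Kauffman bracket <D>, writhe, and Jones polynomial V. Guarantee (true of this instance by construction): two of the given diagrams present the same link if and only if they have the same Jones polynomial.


equivalence classes: {D1} | {D2} | {D3}
D1 (bracket A^-5 + A^-1; 7 crossings at w = -1): V = -x^(-1/2) - x^(1/2)
V(D2) = -x^(1/2) - x^(5/2)  [7 crossings, <D> = A^-7 + A, w = +1]
D3 (bracket A^-1 + A^3 + A^7 - A^15; 7 crossings at w = -1): V = x^(-9/2) - x^(-5/2) - x^(-3/2) - x^(-1/2)
key observation: V(x) takes 3 values over 3 diagrams, fixing the grouping


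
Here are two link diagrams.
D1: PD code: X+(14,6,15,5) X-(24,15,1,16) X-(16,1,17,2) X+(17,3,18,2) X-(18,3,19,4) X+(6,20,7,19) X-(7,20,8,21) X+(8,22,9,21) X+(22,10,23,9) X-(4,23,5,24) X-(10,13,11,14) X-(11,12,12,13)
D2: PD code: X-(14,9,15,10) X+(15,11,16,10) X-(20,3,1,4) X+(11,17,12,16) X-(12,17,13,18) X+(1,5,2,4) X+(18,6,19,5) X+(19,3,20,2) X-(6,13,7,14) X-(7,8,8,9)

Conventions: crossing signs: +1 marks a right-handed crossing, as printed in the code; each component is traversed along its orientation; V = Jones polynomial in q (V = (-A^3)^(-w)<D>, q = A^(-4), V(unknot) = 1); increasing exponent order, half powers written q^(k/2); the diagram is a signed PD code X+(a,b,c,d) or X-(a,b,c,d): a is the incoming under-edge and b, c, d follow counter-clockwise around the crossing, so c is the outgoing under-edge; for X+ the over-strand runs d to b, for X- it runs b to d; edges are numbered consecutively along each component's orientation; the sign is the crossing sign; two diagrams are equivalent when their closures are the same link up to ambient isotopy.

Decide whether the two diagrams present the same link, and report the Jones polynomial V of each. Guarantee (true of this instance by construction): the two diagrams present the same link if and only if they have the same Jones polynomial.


equivalent: no
D1 (bracket -A^-18 + 2A^-14 - 2A^-10 + 3A^-6 - 2A^-2 + 2A^2 - A^6; 12 crossings at w = -2): V = -q^-3 + 2q^-2 - 2q^-1 + 3 - 2q + 2q^2 - q^3
V(D2) = 1  (w 0, c 10, <D> = 1)
key observation: 2 values of V(q) split the 2 diagrams


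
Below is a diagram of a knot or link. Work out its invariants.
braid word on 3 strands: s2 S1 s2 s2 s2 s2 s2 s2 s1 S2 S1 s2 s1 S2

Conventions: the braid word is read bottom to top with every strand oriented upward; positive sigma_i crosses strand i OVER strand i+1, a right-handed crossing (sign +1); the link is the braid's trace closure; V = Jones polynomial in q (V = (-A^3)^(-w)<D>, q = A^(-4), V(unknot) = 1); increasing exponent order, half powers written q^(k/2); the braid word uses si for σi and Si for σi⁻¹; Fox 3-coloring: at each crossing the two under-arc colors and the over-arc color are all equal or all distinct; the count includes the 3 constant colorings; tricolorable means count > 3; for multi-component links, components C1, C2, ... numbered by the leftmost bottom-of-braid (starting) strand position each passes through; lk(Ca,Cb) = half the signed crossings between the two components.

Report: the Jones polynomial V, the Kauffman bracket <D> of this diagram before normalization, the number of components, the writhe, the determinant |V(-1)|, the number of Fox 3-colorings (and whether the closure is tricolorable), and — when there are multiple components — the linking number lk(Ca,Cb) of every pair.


V = q^3 + q^5 - q^6 + q^7 - q^8 + q^9 - q^10
<D> = -A^-22 + A^-18 - A^-14 + A^-10 - A^-6 + A^-2 + A^6 (w = +6)
1 component over 14 crossings, w = +6
3 Fox colorings among 3^14, |V(-1)| = 7: not tricolorable
why: det 7 = |V(-1)|; not divisible by 3, so not tricolorable


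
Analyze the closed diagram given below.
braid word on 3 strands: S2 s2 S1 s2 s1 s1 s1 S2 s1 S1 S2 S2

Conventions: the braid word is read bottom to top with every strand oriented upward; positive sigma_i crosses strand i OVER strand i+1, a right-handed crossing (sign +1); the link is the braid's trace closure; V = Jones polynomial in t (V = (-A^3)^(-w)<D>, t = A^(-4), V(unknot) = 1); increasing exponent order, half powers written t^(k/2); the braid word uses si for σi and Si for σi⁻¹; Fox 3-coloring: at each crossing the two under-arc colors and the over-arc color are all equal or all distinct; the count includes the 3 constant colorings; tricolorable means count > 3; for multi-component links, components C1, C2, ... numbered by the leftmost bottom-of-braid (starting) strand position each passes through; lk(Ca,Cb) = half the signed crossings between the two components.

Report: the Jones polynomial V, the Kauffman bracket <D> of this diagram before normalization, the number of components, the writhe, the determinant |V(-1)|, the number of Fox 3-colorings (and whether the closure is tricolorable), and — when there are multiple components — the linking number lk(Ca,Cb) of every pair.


V = -t^-3 + 2t^-2 - 2t^-1 + 3 - 2t + 2t^2 - t^3
<D> = -A^-12 + 2A^-8 - 2A^-4 + 3 - 2A^4 + 2A^8 - A^12 (w = 0)
1 component over 12 crossings, w = 0
3 Fox colorings among 3^12, |V(-1)| = 13: not tricolorable
why: palindromic: swapping t for 1/t fixes V


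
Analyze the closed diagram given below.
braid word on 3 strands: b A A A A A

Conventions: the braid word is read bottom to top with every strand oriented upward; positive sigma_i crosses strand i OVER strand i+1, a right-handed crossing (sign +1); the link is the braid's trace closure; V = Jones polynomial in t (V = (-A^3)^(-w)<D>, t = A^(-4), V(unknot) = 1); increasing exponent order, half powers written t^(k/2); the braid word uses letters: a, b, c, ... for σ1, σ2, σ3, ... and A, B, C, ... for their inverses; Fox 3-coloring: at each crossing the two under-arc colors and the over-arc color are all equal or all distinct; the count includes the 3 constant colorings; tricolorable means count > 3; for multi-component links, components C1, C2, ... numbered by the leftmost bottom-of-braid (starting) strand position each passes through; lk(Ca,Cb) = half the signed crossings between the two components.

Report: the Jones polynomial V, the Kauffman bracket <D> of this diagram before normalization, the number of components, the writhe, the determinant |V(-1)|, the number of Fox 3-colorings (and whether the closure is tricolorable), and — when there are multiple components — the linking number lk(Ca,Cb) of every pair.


Jones polynomial: V(t) = -t^-7 + t^-6 - t^-5 + t^-4 + t^-2
<D> = A^-4 + A^4 - A^8 + A^12 - A^16; writhe -4
components 1, writhe -4 (6 crossings)
3-colorings: 3 of 3^6, det 5 — not tricolorable
note: det 5 = |V(-1)|; not divisible by 3, so not tricolorable


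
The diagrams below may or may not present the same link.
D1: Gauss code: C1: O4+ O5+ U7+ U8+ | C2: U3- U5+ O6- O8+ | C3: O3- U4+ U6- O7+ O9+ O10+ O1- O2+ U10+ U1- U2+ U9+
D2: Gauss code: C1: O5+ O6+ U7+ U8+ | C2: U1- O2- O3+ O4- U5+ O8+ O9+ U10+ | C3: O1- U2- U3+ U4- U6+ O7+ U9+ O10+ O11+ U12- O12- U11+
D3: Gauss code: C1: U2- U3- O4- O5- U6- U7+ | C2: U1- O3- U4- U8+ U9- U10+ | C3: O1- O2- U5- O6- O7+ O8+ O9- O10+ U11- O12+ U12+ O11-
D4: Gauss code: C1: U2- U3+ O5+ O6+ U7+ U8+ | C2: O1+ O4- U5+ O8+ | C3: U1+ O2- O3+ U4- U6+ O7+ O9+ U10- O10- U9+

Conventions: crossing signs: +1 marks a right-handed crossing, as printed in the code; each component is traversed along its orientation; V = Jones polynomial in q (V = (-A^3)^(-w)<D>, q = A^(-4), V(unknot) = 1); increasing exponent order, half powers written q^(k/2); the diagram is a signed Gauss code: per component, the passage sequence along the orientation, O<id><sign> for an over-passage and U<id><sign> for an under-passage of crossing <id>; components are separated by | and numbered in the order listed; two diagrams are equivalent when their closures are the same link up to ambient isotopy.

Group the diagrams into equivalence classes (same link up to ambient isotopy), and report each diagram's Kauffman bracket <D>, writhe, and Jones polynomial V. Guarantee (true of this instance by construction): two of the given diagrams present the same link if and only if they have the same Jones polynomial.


grouping into links: {D1} | {D2, D4} | {D3}
V(D1) = 2 + q^2 + q^4  (w +4, c 10, <D> = A^-4 + A^4 + 2A^12)
V(D2) = q + 2q^3 + q^5  [12 crossings, <D> = A^-8 + 2 + A^8, w = +4]
V(D3) = q^-5 + 2q^-3 + q^-1  [12 crossings, <D> = A^-8 + 2 + A^8, w = -4]
D4 (bracket A^-8 + 2 + A^8; 10 crossings at w = +4): V = q + 2q^3 + q^5
key observation: 3 values of V(q) split the 4 diagrams


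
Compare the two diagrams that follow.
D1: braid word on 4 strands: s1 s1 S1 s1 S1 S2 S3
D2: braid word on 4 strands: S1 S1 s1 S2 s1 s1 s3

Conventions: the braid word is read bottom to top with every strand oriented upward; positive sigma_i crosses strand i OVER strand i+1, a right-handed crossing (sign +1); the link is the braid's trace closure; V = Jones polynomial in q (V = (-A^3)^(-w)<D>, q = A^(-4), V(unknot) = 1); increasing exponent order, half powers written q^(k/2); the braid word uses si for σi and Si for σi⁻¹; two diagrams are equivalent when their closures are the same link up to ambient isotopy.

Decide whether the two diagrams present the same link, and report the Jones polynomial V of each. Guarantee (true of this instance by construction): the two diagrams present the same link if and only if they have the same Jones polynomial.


equivalent: yes
V(D1) = 1  (w -1, c 7, <D> = -A^-3)
V(D2) = 1  [7 crossings, <D> = -A^3, w = +1]
key observation: one V(q) for all 2 diagrams — one class (guaranteed)


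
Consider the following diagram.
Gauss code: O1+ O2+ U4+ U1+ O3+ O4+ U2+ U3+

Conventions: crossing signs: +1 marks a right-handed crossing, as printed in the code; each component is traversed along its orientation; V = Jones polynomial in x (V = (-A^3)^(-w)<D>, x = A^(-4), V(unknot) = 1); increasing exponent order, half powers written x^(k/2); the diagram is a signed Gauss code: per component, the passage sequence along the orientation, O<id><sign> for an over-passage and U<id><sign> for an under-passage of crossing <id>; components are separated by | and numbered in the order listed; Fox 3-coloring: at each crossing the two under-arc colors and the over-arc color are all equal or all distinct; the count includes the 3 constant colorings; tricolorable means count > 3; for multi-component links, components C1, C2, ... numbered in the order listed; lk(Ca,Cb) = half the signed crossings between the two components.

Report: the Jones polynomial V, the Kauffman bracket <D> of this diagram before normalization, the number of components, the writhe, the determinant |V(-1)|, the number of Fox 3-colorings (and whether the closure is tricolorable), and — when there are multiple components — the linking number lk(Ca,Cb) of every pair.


V(x) = x + x^3 - x^4
bracket: -A^-4 + 1 + A^8, w = +4
1 component, writhe +4, over 4 crossings
det 3, colorings 9 of 3^4 — tricolorable
observation: the span of V is 3, forcing >= 3 crossings in any diagram


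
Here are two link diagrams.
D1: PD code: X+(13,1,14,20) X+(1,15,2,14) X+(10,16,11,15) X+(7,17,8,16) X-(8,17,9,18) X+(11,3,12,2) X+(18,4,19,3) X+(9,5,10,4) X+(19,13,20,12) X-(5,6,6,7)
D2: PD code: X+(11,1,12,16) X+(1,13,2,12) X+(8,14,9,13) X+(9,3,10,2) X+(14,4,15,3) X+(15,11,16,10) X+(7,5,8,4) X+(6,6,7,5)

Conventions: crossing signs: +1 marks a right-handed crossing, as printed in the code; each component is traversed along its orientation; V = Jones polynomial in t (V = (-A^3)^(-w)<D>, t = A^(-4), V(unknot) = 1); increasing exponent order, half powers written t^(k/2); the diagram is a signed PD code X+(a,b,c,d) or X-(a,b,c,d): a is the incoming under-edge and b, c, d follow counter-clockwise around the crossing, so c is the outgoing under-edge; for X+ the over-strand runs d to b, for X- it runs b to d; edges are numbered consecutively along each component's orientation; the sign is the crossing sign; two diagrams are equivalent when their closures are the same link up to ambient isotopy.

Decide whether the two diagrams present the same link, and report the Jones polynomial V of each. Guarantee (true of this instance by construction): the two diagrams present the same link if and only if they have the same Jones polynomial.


same link: yes
V(D1) = t^2 + t^4 - t^5 + t^6 - t^7  [10 crossings, <D> = -A^-10 + A^-6 - A^-2 + A^2 + A^10, w = +6]
V(D2) = t^2 + t^4 - t^5 + t^6 - t^7  (w +8, c 8, <D> = -A^-4 + 1 - A^4 + A^8 + A^16)
note: one V(t) for all 2 diagrams — one class (guaranteed)


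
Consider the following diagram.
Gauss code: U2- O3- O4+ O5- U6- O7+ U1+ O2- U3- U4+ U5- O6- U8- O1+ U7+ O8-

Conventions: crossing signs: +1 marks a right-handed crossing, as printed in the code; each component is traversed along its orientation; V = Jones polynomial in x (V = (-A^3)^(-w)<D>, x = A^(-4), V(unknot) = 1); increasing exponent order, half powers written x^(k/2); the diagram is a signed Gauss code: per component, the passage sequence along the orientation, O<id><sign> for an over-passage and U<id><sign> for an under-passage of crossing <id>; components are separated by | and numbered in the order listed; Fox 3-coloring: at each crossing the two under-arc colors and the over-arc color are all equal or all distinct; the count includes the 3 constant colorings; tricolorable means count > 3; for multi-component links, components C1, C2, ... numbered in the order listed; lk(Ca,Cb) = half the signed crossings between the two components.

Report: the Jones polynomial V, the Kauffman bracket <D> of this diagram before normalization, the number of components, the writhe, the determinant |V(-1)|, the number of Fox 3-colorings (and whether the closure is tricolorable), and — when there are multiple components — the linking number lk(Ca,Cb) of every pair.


V(x) = x^-5 - 2x^-4 + 2x^-3 - 2x^-2 + 2x^-1 - 1 + x
bracket: A^-10 - A^-6 + 2A^-2 - 2A^2 + 2A^6 - 2A^10 + A^14, w = -2
1 component, writhe -2, over 8 crossings
det 11, colorings 3 of 3^8 — not tricolorable
observation: det 11 = |V(-1)|; not divisible by 3, so not tricolorable


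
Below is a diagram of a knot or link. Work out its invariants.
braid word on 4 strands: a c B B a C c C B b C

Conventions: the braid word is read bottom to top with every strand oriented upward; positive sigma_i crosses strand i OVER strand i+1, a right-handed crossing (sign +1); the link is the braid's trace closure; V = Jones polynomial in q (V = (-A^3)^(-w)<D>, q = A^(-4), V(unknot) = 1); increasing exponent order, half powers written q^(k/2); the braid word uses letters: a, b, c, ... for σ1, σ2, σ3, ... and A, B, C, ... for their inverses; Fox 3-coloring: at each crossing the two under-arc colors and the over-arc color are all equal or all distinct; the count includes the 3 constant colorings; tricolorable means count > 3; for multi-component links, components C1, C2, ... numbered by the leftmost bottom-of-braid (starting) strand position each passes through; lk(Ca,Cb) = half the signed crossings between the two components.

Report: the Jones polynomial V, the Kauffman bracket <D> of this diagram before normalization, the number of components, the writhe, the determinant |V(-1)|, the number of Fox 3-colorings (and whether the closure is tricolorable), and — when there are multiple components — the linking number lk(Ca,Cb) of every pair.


Jones polynomial: V(q) = q^-2 + 2 + q^2
<D> = -A^-11 - 2A^-3 - A^5; writhe -1
components 3, writhe -1 (11 crossings)
linking number lk(C1,C2) = +1
lk(C1,C3): -1
lk(C2,C3) = 0
3-colorings: 3 of 3^11, det 4 — not tricolorable
note: free reduction leaves σ1 σ3 σ2⁻¹ σ2⁻¹ σ1 σ3⁻¹ σ3⁻¹ of the original 11 letters


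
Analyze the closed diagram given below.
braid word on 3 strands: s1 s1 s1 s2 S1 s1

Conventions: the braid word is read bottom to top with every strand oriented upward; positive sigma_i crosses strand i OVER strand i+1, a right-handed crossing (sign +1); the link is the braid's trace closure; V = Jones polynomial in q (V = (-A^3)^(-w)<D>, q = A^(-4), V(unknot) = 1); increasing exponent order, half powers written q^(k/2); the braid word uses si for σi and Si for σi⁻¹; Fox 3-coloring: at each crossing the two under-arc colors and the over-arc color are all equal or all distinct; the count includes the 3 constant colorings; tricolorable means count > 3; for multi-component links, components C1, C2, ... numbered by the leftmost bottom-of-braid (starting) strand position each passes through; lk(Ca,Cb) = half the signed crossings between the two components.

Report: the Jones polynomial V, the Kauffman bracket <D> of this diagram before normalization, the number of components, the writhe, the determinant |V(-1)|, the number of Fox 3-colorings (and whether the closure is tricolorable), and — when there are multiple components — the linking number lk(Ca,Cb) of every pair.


V = q + q^3 - q^4
<D> = -A^-4 + 1 + A^8 (w = +4)
1 component over 6 crossings, w = +4
9 Fox colorings among 3^6, |V(-1)| = 3: tricolorable
why: inverse pairs cancel, leaving σ1 σ1 σ1 σ2


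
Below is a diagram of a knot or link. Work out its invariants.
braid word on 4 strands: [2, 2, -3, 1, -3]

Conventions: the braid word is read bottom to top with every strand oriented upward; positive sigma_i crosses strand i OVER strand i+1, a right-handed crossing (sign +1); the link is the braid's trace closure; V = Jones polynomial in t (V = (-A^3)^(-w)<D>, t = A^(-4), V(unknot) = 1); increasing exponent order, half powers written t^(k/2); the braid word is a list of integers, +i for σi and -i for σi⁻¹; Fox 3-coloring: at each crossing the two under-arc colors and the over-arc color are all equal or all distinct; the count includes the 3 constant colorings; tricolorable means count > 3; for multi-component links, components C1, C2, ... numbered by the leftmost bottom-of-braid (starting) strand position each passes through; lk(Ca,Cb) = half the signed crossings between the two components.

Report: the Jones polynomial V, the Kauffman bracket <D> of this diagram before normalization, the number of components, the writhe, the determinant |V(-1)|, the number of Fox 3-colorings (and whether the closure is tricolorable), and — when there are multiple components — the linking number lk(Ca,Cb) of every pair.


V(t) = t^-2 + 2 + t^2
bracket: -A^-5 - 2A^3 - A^11, w = +1
3 components, writhe +1, over 5 crossings
lk(C1,C2) = +1
linking number lk(C1,C3) = 0
lk(C2,C3): -1
det 4, colorings 3 of 3^5 — not tricolorable
observation: the 3 component pairs carry total linking 0


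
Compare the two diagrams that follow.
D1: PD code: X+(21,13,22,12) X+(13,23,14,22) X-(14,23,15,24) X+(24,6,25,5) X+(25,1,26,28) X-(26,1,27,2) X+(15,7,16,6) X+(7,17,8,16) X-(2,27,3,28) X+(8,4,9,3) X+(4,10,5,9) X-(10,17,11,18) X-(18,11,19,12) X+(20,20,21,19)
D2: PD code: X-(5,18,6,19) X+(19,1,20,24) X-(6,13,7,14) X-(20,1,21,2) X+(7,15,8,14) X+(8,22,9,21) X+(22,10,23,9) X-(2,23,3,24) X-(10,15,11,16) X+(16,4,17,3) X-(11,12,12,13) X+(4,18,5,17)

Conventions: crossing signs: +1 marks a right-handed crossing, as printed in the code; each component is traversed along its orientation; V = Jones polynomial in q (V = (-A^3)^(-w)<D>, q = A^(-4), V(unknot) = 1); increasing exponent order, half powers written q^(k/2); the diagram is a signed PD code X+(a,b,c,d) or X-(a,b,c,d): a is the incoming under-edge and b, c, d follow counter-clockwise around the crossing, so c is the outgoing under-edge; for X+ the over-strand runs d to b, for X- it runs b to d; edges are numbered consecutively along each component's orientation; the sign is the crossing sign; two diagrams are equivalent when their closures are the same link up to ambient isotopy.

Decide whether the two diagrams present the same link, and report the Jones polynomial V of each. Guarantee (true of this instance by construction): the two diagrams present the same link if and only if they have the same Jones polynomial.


equivalent: no
D1 (bracket -A^-12 + A^-8 - A^-4 + 2 - A^4 + A^8; 14 crossings at w = +4): V = q - q^2 + 2q^3 - q^4 + q^5 - q^6
V(D2) = q + q^3 - q^4  [12 crossings, <D> = -A^-16 + A^-12 + A^-4, w = 0]
observation: V(q) takes 2 values over 2 diagrams, fixing the grouping


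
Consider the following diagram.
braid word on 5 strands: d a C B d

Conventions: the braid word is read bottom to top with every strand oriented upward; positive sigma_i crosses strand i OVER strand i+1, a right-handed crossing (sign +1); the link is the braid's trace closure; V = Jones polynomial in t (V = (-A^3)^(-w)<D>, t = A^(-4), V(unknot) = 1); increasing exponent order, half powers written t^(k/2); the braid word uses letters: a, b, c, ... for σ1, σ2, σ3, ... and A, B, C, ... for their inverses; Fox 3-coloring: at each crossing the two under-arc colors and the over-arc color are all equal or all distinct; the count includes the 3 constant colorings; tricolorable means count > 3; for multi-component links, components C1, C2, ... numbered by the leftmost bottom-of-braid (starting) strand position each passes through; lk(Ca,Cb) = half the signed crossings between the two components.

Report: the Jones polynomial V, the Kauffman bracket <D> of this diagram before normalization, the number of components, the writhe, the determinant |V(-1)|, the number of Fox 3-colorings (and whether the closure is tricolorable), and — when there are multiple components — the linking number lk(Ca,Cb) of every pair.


V = -t^(1/2) - t^(5/2)
<D> = A^-7 + A (w = +1)
2 components over 5 crossings, w = +1
lk(C1,C2): +1
3 Fox colorings among 3^5, |V(-1)| = 2: not tricolorable
why: summing lk over 1 pair gives +1


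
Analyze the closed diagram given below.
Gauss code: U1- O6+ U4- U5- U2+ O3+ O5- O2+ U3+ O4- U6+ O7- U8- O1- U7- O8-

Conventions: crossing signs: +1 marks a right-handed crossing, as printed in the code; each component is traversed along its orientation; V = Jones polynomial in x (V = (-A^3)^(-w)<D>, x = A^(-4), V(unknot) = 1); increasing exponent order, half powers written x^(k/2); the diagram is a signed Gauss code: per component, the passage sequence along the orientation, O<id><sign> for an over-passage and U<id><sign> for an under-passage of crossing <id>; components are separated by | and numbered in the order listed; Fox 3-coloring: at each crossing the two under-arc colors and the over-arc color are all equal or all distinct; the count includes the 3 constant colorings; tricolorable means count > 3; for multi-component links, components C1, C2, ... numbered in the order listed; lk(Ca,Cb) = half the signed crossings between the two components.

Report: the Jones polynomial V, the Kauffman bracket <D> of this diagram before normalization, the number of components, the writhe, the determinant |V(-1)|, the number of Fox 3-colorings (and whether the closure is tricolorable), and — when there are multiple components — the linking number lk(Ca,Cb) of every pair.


V(x) = -x^-4 + x^-3 + x^-1
bracket: A^-2 + A^6 - A^10, w = -2
1 component, writhe -2, over 8 crossings
det 3, colorings 9 of 3^8 — tricolorable
observation: det 3 = |V(-1)|; divisible by 3, so tricolorable


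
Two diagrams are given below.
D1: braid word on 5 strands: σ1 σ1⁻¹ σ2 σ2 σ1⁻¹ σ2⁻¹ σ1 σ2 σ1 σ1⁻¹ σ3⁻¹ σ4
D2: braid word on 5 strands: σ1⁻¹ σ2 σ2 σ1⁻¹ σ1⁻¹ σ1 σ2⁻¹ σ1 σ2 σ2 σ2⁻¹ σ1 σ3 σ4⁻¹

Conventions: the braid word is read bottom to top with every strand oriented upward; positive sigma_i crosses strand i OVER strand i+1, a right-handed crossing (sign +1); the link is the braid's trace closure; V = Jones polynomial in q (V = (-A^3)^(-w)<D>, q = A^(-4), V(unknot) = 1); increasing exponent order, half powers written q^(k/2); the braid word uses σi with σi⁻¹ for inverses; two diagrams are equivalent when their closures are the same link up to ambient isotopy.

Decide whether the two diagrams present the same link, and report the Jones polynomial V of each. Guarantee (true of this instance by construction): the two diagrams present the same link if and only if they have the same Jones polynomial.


equivalent: yes
D1 (bracket -A^-10 + A^-6 + A^2; 12 crossings at w = +2): V = q + q^3 - q^4
D2 (bracket -A^-10 + A^-6 + A^2; 14 crossings at w = +2): V = q + q^3 - q^4
key observation: one V(q) for all 2 diagrams — one class (guaranteed)


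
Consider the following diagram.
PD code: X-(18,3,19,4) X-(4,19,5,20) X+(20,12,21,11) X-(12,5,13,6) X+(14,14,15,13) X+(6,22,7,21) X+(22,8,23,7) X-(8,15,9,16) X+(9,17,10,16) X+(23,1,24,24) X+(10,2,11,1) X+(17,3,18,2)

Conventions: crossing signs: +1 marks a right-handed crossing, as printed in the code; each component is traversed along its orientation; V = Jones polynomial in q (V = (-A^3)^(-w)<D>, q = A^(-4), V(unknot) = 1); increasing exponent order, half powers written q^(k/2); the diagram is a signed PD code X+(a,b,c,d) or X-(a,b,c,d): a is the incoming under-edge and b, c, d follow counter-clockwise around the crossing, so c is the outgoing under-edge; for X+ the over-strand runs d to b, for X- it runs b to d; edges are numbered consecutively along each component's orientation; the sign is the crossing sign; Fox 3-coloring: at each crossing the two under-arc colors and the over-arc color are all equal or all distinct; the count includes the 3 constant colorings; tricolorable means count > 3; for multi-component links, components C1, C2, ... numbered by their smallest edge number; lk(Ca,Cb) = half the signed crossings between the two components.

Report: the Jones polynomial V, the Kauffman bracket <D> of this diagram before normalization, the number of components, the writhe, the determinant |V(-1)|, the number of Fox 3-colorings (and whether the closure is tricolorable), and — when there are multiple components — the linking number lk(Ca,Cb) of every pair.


Jones polynomial: V(q) = q^-1 - 1 + 2q - 2q^2 + 2q^3 - 2q^4 + q^5
<D> = A^-8 - 2A^-4 + 2 - 2A^4 + 2A^8 - A^12 + A^16; writhe +4
components 1, writhe +4 (12 crossings)
3-colorings: 3 of 3^12, det 11 — not tricolorable
note: the span of V is 6, forcing >= 6 crossings in any diagram
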